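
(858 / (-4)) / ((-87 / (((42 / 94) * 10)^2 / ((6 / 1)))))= 525525 / 64061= 8.20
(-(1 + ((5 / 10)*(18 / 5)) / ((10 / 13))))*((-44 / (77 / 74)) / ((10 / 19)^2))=2230619 / 4375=509.86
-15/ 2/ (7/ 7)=-15/ 2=-7.50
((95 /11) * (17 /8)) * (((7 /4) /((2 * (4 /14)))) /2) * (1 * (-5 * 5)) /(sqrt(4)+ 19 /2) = -1978375 /32384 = -61.09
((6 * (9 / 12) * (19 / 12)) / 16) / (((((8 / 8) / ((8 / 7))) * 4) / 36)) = 513 / 112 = 4.58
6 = 6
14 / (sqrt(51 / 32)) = 56 *sqrt(102) / 51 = 11.09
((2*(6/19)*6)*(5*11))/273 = 0.76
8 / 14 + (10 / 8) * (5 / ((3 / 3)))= 191 / 28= 6.82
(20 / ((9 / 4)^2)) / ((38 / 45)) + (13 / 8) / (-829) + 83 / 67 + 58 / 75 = 12705357139 / 1899570600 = 6.69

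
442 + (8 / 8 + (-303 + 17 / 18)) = 140.94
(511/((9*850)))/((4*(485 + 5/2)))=0.00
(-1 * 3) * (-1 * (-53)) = -159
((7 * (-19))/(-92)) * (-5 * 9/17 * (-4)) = 5985/391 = 15.31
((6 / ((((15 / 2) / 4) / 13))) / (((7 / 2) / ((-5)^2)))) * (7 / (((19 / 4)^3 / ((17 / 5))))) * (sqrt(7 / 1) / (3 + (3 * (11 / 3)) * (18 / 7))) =5.58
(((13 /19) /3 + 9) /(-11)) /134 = -263 /42009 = -0.01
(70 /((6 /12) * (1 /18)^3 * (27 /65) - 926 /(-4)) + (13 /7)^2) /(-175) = -1194902449 /55741967575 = -0.02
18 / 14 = 9 / 7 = 1.29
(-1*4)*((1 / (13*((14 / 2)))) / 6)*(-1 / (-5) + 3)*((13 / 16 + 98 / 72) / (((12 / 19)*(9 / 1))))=-5947 / 663390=-0.01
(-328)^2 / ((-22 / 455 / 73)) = -1786701280 / 11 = -162427389.09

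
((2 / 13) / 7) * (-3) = -6 / 91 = -0.07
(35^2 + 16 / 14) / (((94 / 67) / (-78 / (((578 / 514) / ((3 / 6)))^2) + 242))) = 21765054218433 / 109913636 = 198019.60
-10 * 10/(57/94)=-9400/57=-164.91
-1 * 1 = -1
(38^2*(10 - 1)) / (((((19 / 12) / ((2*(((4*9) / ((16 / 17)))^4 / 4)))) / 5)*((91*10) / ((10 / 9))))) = 156174665085 / 2912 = 53631409.71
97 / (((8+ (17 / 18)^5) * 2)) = 91644048 / 16536401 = 5.54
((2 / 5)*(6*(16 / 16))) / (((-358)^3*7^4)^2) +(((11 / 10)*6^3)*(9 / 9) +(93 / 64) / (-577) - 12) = 7898825956500154712076745923 / 35012917258548592909125440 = 225.60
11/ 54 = 0.20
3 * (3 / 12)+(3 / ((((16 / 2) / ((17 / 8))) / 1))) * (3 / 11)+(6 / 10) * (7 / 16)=4329 / 3520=1.23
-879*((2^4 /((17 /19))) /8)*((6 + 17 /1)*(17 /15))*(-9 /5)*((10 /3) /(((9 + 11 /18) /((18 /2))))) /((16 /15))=93341889 /346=269774.25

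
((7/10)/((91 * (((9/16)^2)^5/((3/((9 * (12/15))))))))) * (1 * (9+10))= 2611340115968/135984591639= 19.20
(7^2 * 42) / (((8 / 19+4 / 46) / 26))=3897166 / 37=105328.81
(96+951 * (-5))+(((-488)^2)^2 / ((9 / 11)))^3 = 242781684015251485584382806754864325 / 729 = 333033860103225631802994200000000.00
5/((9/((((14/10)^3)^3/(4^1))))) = 40353607/14062500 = 2.87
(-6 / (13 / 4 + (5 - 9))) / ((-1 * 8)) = -1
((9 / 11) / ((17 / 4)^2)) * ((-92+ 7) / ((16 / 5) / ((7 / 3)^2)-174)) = 0.02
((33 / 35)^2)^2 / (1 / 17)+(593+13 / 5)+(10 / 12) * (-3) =606.53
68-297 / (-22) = 163 / 2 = 81.50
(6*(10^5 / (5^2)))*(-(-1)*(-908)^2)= 19787136000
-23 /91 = -0.25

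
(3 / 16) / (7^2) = 3 / 784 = 0.00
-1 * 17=-17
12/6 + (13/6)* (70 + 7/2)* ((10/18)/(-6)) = -2753/216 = -12.75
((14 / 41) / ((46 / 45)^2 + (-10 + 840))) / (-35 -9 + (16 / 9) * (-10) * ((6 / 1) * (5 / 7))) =-297675 / 87074852572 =-0.00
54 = 54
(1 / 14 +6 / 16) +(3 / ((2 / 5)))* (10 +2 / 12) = 4295 / 56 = 76.70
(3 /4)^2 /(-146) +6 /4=3495 /2336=1.50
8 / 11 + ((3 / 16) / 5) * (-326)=-5059 / 440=-11.50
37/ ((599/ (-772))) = -28564/ 599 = -47.69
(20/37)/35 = 4/259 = 0.02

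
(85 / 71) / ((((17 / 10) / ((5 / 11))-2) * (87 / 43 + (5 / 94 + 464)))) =17178500 / 11636732937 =0.00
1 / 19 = 0.05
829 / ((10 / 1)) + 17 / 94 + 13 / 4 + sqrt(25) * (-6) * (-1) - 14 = 102.33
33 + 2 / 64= 33.03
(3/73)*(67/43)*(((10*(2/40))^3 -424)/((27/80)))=-2271970/28251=-80.42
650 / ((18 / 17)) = 5525 / 9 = 613.89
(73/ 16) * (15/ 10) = 6.84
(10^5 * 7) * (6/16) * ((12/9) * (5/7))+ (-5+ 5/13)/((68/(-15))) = 55250225/221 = 250001.02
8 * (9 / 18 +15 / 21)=68 / 7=9.71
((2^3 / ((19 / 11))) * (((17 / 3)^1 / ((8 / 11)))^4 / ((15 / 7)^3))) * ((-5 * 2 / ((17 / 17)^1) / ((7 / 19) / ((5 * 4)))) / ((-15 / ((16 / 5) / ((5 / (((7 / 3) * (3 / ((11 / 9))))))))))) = 419431019623 / 1822500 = 230140.48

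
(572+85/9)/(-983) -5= -49468/8847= -5.59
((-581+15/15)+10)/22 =-285/11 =-25.91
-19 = -19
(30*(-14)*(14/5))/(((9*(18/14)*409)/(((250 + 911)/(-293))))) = 117992/119837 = 0.98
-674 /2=-337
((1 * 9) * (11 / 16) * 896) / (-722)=-2772 / 361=-7.68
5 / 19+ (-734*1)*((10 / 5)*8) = -223131 / 19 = -11743.74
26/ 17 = 1.53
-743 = -743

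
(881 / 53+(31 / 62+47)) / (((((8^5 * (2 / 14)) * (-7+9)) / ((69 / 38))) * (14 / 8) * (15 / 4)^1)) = 156331 / 82493440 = 0.00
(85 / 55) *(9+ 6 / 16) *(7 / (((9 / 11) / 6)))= 2975 / 4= 743.75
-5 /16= -0.31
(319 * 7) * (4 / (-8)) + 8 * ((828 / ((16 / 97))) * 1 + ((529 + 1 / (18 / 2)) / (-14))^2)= 400618003 / 7938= 50468.38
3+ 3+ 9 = 15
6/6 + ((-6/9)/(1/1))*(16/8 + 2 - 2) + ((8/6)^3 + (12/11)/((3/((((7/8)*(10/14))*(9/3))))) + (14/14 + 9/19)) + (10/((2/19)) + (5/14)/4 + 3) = 32321875/316008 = 102.28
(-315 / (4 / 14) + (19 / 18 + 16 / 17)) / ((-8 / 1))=168377 / 1224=137.56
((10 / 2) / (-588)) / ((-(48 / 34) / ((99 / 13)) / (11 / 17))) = 605 / 20384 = 0.03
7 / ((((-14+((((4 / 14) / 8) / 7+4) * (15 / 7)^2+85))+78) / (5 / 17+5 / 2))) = 3193330 / 27329557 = 0.12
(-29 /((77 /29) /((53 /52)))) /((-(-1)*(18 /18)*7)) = -44573 /28028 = -1.59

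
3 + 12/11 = 45/11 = 4.09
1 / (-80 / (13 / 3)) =-13 / 240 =-0.05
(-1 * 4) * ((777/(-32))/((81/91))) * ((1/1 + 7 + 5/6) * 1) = 1249157/1296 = 963.86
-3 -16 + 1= -18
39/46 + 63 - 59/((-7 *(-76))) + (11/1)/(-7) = 760657/12236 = 62.17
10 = 10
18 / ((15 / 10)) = 12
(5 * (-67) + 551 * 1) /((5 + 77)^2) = 54 /1681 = 0.03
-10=-10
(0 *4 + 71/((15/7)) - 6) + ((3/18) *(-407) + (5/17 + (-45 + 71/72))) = -84.42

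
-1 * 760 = -760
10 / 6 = 5 / 3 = 1.67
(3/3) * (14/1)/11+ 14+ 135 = 1653/11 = 150.27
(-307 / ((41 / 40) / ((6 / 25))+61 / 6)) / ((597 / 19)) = -93328 / 137907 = -0.68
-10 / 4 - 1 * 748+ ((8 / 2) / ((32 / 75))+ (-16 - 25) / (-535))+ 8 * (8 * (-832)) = -231073127 / 4280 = -53989.05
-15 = -15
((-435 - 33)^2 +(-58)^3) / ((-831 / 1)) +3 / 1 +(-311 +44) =-243296 / 831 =-292.77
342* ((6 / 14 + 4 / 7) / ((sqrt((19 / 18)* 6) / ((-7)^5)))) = -302526* sqrt(57) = -2284021.21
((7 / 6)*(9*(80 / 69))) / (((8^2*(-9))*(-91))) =5 / 21528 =0.00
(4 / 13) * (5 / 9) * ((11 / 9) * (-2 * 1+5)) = 220 / 351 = 0.63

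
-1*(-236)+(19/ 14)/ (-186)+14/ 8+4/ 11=3410159/ 14322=238.11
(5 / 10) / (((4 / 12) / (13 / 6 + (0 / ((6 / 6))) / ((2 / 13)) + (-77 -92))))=-1001 / 4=-250.25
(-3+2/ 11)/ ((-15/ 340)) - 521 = -15085/ 33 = -457.12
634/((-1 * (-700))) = 317/350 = 0.91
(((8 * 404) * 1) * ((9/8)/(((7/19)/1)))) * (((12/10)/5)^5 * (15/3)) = 537197184/13671875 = 39.29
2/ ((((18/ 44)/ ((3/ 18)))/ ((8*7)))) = 1232/ 27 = 45.63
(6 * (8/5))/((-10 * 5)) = -24/125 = -0.19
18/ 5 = 3.60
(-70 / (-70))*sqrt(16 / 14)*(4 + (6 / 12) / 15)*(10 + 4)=242*sqrt(14) / 15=60.37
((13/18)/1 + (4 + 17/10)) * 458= 132362/45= 2941.38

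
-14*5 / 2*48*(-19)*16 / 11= 510720 / 11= 46429.09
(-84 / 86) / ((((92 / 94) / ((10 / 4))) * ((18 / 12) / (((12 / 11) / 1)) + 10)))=-2820 / 12857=-0.22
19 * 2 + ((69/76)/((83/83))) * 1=2957/76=38.91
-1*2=-2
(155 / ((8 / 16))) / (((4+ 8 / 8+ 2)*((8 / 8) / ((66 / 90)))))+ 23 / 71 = 48905 / 1491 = 32.80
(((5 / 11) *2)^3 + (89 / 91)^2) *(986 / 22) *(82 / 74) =380486500263 / 4485958477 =84.82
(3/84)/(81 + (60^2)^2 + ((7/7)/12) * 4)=3/1088646832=0.00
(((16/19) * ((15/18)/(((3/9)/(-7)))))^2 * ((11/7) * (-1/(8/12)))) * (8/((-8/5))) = 924000/361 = 2559.56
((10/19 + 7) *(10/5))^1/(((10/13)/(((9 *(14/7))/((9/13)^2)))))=628342/855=734.90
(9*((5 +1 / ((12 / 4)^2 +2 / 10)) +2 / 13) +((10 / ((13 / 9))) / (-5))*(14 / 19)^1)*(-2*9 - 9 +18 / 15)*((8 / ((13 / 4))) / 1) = -217357776 / 73853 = -2943.11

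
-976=-976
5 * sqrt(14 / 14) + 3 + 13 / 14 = 125 / 14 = 8.93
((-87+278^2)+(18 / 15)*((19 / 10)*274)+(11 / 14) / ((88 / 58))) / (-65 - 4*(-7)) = -2103.30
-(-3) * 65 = 195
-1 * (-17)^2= -289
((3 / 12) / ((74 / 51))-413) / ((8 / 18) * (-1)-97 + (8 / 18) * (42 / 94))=51689331 / 12175960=4.25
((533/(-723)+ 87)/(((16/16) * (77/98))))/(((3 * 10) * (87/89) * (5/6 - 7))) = -77710528/128003535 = -0.61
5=5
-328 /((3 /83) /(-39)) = 353912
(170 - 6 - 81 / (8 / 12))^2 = 7225 / 4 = 1806.25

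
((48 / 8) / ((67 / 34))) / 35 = 204 / 2345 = 0.09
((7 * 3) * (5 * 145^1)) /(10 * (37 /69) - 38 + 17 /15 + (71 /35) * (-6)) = -12256125 /35159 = -348.59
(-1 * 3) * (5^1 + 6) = -33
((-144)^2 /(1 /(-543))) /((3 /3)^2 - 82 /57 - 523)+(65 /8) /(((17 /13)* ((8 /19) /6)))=87644054031 /4057696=21599.46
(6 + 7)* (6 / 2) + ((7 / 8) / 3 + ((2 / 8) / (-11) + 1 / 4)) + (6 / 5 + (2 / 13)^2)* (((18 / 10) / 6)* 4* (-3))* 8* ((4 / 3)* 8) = -375211711 / 1115400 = -336.39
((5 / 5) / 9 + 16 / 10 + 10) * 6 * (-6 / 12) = -527 / 15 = -35.13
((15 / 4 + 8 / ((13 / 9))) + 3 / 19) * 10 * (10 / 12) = 78.72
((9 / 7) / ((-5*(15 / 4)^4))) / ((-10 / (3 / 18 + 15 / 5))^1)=1216 / 2953125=0.00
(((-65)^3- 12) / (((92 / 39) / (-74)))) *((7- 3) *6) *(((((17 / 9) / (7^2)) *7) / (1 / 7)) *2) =17965653992 / 23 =781115390.96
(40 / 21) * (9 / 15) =8 / 7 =1.14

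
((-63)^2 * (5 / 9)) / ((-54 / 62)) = -7595 / 3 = -2531.67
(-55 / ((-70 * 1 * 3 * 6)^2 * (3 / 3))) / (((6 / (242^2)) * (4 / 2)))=-161051 / 952560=-0.17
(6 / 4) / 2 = 3 / 4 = 0.75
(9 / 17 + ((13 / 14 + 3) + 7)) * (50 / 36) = 7575 / 476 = 15.91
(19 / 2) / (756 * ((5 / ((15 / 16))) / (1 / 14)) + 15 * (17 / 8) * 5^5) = 0.00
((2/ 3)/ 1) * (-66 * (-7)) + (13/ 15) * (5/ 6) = 5557/ 18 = 308.72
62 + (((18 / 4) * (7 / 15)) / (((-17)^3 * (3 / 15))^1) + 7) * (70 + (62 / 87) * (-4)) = 227351603 / 427431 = 531.90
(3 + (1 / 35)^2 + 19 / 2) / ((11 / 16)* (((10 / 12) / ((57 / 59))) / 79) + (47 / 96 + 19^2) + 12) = 3309921144 / 98893214875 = 0.03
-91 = -91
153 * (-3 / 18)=-51 / 2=-25.50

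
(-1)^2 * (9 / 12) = 3 / 4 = 0.75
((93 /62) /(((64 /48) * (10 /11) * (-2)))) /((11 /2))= -9 /80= -0.11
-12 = -12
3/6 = 1/2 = 0.50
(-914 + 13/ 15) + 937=358/ 15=23.87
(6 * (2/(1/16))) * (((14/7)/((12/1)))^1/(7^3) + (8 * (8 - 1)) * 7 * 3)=77446688/343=225792.09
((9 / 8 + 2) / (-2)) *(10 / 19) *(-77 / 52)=1.22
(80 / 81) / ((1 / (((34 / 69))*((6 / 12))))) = 1360 / 5589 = 0.24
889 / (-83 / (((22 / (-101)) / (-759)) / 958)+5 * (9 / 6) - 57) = -1778 / 554133165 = -0.00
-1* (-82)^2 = -6724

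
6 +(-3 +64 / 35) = 169 / 35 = 4.83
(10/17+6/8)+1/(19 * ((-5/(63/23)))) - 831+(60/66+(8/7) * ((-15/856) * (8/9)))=-3043725561193/3672451860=-828.80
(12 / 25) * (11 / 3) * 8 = 352 / 25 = 14.08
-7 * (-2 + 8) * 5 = -210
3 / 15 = 1 / 5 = 0.20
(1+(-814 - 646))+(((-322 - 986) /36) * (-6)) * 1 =-1241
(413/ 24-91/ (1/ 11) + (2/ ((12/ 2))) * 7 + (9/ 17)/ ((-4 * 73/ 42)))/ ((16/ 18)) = -87702069/ 79424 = -1104.23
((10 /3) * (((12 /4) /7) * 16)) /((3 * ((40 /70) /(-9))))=-120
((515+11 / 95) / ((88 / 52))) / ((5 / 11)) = 318084 / 475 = 669.65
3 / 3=1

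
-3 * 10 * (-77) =2310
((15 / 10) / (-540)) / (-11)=1 / 3960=0.00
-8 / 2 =-4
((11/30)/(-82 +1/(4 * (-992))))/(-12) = 5456/14641965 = 0.00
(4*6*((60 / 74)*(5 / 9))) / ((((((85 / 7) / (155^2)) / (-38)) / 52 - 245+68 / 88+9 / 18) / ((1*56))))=-16376424064000 / 6592906410639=-2.48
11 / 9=1.22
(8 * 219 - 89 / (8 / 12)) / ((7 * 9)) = 1079 / 42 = 25.69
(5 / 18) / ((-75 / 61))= -61 / 270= -0.23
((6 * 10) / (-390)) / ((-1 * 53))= 2 / 689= 0.00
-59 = -59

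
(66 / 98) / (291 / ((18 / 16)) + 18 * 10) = 99 / 64484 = 0.00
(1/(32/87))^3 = 658503/32768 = 20.10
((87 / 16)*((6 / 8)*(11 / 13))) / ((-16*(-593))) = 2871 / 7894016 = 0.00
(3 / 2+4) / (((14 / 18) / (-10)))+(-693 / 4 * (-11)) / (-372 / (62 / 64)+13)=-112563 / 1484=-75.85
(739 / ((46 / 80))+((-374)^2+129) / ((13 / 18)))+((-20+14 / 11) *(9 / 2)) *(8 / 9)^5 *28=4182658055162 / 21579129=193828.86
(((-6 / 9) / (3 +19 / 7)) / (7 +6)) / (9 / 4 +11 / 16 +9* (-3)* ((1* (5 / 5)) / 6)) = 28 / 4875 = 0.01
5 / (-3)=-5 / 3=-1.67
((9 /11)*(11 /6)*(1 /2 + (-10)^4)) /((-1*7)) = -60003 /28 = -2142.96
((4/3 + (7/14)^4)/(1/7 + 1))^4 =48382841521/21743271936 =2.23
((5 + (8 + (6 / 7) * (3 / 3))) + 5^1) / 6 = 22 / 7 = 3.14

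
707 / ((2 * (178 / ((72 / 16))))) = 6363 / 712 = 8.94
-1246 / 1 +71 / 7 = -8651 / 7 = -1235.86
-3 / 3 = -1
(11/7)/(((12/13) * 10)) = 143/840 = 0.17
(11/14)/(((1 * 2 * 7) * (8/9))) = 99/1568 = 0.06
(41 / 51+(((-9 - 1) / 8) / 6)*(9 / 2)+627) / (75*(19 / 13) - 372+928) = 6649799 / 7060848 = 0.94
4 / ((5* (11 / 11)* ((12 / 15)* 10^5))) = 0.00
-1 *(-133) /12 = 133 /12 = 11.08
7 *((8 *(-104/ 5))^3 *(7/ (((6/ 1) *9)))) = -14110294016/ 3375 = -4180827.86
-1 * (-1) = 1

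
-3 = -3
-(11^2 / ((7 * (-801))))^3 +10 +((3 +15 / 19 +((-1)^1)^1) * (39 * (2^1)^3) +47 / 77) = 32454690789299204 / 36841555160487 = 880.93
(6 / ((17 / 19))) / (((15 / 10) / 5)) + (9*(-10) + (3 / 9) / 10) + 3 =-32953 / 510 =-64.61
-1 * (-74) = 74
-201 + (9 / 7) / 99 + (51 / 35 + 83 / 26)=-1965339 / 10010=-196.34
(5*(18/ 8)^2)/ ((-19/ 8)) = -405/ 38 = -10.66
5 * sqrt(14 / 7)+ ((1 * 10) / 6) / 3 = 5 / 9+ 5 * sqrt(2) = 7.63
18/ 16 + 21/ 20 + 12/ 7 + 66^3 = 287499.89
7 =7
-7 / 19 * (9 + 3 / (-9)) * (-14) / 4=637 / 57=11.18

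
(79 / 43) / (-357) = -79 / 15351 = -0.01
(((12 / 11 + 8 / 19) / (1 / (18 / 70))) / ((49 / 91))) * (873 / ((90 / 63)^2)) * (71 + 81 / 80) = 46486309779 / 2090000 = 22242.25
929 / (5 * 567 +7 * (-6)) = 929 / 2793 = 0.33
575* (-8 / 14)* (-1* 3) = 985.71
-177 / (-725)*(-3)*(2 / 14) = -531 / 5075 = -0.10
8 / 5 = 1.60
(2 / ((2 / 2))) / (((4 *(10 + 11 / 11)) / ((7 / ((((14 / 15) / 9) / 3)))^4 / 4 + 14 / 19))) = 19108097.07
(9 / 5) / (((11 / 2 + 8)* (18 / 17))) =17 / 135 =0.13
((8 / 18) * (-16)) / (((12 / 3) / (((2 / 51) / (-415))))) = 32 / 190485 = 0.00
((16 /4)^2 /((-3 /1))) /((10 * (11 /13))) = -104 /165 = -0.63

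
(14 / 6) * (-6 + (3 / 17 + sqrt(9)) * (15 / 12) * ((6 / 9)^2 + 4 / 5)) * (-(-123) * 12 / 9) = -6888 / 17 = -405.18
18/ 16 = 9/ 8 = 1.12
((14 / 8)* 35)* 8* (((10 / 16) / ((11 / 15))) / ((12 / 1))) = 6125 / 176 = 34.80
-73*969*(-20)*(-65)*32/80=-36783240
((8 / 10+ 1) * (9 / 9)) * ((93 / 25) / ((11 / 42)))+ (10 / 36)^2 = 11424271 / 445500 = 25.64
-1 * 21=-21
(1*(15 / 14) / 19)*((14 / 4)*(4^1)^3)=240 / 19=12.63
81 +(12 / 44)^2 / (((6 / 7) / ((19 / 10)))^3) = 237576637 / 2904000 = 81.81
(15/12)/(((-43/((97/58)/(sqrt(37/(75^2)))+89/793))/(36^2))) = -5892750 * sqrt(37)/46139 - 144180/34099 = -781.10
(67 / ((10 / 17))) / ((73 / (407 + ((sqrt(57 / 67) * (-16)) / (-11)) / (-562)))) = 463573 / 730 - 68 * sqrt(3819) / 1128215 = 635.03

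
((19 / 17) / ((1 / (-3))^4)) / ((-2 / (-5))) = 7695 / 34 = 226.32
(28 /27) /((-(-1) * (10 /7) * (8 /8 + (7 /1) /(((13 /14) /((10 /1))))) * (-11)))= -1274 /1474605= -0.00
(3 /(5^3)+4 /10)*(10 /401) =0.01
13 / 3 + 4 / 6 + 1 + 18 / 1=24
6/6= 1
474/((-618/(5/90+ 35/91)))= -79/234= -0.34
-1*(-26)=26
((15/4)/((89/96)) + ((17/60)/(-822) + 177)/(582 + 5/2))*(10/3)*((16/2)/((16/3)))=1593550121/73304316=21.74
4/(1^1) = 4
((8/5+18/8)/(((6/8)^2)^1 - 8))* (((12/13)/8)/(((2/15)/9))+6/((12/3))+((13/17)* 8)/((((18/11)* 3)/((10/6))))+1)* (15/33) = -885415/304317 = -2.91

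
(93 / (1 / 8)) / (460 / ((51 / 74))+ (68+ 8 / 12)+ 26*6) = 6324 / 7583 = 0.83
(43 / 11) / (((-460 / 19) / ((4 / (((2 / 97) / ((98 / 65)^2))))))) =-380553698 / 5344625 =-71.20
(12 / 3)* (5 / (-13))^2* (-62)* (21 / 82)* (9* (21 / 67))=-12303900 / 464243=-26.50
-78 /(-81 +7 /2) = 156 /155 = 1.01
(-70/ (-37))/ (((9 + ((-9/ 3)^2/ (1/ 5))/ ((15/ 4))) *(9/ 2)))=20/ 999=0.02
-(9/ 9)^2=-1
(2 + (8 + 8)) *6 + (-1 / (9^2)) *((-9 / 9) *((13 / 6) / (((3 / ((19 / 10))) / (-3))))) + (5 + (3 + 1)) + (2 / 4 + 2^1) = 580523 / 4860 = 119.45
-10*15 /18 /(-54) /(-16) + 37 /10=3.69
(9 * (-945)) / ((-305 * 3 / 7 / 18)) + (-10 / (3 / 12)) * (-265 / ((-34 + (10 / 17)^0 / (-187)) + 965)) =1569835079 / 1327482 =1182.57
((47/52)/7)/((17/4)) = 47/1547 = 0.03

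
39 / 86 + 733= 63077 / 86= 733.45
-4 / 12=-1 / 3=-0.33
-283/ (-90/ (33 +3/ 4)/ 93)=78957/ 8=9869.62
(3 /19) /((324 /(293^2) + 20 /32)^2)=1415049753792 /3543180696811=0.40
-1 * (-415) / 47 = 415 / 47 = 8.83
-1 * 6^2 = -36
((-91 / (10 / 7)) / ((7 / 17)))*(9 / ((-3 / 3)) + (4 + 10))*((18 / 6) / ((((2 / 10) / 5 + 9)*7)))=-16575 / 452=-36.67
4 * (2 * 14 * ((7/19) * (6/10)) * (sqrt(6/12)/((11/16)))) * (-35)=-131712 * sqrt(2)/209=-891.24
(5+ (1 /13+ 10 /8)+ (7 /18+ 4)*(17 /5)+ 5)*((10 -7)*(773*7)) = 332359853 /780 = 426102.38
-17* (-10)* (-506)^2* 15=652891800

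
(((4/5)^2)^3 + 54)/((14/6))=23.26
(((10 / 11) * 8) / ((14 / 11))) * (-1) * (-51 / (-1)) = -2040 / 7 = -291.43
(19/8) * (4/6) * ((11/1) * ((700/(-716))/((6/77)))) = -2816275/12888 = -218.52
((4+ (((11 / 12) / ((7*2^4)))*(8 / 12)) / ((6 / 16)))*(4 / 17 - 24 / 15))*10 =-176030 / 3213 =-54.79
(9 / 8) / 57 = 3 / 152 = 0.02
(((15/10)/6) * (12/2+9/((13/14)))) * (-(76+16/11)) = -43452/143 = -303.86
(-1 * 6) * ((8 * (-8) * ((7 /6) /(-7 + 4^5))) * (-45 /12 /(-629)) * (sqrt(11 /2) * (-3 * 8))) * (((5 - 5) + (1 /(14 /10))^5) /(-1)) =1000000 * sqrt(22) /170655877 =0.03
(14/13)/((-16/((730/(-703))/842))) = 2555/30780152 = 0.00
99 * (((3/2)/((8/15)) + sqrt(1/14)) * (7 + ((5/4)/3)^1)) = 2937 * sqrt(14)/56 + 132165/64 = 2261.31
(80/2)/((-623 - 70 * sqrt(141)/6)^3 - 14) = -10710267660/48424329180572149 + 76087200 * sqrt(141)/6917761311510307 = -0.00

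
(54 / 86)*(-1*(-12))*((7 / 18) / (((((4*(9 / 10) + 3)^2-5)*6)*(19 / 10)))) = 2625 / 393794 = 0.01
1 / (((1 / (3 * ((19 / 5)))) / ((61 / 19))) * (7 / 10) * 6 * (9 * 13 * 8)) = 61 / 6552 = 0.01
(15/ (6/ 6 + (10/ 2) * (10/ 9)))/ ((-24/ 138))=-3105/ 236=-13.16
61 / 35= 1.74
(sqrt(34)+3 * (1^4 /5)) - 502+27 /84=-70151 /140+sqrt(34)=-495.25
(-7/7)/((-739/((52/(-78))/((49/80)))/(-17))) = 2720/108633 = 0.03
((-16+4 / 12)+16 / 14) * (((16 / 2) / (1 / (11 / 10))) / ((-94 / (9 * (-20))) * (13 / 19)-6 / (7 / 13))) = 1529880 / 129103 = 11.85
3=3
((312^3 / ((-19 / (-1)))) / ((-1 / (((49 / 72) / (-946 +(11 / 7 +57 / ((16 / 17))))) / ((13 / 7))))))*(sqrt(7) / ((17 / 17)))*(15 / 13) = 2023.20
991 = 991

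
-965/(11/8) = -7720/11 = -701.82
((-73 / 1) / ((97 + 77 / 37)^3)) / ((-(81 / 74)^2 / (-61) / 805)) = -3.08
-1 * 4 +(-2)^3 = -12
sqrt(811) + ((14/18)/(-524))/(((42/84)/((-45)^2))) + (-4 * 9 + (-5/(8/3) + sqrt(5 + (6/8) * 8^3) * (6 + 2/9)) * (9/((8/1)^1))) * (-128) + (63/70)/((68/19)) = -896 * sqrt(389) + sqrt(811) + 434019141/89080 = -12771.16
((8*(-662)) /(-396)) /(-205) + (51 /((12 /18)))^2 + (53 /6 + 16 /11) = 475915529 /81180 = 5862.47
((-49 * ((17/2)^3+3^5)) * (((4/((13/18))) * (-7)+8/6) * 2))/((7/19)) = 332873065/39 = 8535206.79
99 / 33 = 3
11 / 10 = 1.10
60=60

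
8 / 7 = 1.14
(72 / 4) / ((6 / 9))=27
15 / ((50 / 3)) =9 / 10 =0.90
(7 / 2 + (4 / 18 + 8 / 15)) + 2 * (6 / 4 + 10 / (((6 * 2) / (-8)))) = -547 / 90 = -6.08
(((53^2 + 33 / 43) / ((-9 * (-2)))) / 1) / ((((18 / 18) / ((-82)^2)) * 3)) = 406196840 / 1161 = 349868.08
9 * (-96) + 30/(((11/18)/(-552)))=-307584/11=-27962.18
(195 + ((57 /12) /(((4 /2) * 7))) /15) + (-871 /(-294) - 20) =348851 /1960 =177.99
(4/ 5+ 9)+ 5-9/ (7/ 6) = 248/ 35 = 7.09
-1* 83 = -83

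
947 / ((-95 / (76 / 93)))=-3788 / 465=-8.15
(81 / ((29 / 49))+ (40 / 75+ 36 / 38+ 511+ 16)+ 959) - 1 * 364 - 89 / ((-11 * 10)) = 229315243 / 181830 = 1261.15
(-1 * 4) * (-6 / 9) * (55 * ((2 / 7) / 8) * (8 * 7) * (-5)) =-1466.67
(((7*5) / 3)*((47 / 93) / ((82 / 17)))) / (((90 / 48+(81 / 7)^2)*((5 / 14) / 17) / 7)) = 1826315848 / 608817897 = 3.00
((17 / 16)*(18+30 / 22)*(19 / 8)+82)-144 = -18497 / 1408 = -13.14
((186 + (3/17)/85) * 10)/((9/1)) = 179182/867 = 206.67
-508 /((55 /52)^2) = -1373632 /3025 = -454.09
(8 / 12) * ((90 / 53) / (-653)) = -60 / 34609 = -0.00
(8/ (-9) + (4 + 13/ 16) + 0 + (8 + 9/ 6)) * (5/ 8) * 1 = 9665/ 1152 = 8.39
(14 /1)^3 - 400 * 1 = 2344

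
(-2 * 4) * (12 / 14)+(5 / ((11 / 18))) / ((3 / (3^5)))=50502 / 77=655.87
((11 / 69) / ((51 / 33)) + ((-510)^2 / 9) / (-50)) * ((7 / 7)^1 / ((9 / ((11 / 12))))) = -58.86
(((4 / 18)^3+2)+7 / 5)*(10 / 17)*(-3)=-24866 / 4131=-6.02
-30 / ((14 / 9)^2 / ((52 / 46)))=-15795 / 1127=-14.02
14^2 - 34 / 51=195.33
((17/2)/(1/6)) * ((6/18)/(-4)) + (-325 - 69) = -1593/4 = -398.25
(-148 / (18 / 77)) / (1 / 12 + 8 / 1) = -22792 / 291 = -78.32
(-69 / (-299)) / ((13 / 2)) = 6 / 169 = 0.04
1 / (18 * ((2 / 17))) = 17 / 36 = 0.47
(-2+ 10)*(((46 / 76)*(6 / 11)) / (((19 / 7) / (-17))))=-65688 / 3971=-16.54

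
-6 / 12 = -1 / 2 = -0.50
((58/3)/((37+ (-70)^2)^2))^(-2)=5346813283316649/3364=1589421308952.63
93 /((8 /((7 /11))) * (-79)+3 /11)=-7161 /76451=-0.09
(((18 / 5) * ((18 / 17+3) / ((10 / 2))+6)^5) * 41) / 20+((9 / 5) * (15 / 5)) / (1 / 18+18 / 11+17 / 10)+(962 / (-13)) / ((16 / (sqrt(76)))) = 40315891624575790599 / 372490609843750 - 37 * sqrt(19) / 4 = 108192.99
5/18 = 0.28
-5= -5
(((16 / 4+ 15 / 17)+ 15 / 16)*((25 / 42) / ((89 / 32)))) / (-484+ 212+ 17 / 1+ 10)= -7915 / 1556877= -0.01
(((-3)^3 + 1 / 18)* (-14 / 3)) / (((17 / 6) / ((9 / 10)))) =679 / 17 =39.94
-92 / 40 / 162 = -23 / 1620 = -0.01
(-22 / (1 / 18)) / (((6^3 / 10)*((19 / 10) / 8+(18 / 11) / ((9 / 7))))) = -48400 / 3987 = -12.14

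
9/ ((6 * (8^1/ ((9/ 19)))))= 27/ 304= 0.09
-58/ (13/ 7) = -406/ 13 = -31.23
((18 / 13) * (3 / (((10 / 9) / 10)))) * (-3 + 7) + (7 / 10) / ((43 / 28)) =419234 / 2795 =149.99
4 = 4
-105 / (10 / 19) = -399 / 2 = -199.50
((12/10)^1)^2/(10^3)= 9/6250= 0.00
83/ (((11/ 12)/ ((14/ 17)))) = 13944/ 187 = 74.57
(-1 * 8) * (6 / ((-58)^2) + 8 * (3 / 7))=-161556 / 5887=-27.44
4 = 4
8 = 8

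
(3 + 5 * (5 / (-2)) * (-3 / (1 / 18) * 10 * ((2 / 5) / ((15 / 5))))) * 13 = 11739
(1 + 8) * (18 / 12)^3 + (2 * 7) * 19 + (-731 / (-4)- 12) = 3737 / 8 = 467.12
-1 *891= -891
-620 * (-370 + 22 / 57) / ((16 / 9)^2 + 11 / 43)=15165167760 / 226081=67078.47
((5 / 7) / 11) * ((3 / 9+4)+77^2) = 89000 / 231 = 385.28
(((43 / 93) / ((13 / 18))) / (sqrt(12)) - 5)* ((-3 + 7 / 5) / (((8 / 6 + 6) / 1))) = 12 / 11 - 516* sqrt(3) / 22165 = 1.05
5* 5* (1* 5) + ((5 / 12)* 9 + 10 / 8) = 130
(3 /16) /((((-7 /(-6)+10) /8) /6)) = 0.81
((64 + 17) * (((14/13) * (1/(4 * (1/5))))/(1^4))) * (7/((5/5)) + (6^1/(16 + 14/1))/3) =10017/13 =770.54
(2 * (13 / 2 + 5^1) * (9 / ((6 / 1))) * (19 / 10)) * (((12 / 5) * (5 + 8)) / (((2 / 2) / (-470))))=-4806126 / 5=-961225.20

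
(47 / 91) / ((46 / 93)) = 1.04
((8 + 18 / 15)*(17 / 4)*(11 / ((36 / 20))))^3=79562482901 / 5832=13642401.05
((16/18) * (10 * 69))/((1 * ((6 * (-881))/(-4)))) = 3680/7929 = 0.46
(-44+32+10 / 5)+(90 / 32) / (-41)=-6605 / 656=-10.07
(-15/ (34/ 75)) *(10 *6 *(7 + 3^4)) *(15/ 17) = -154152.25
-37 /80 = -0.46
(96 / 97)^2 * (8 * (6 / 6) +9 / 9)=82944 / 9409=8.82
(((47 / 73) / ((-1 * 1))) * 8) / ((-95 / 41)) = 15416 / 6935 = 2.22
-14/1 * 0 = 0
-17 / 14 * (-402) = 3417 / 7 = 488.14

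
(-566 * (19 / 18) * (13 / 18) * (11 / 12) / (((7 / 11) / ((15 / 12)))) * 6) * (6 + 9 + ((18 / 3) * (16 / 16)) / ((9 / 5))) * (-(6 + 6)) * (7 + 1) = 4651911550 / 567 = 8204429.54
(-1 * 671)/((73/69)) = -46299/73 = -634.23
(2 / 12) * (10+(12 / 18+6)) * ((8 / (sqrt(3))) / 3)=200 * sqrt(3) / 81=4.28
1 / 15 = 0.07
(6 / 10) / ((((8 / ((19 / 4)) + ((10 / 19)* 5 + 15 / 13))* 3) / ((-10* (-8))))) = 3952 / 1351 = 2.93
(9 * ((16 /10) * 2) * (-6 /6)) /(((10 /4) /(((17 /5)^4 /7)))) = -24054048 /109375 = -219.92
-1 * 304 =-304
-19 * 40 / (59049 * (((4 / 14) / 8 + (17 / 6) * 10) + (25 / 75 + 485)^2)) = -21280 / 389496107277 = -0.00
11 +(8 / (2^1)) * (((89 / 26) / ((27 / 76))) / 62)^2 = 1313795695 / 118396161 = 11.10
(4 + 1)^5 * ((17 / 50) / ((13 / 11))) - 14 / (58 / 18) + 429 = 998065 / 754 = 1323.69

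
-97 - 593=-690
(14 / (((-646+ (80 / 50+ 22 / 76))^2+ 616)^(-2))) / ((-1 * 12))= -1574862822797048337847 / 7819260000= -201408166859.40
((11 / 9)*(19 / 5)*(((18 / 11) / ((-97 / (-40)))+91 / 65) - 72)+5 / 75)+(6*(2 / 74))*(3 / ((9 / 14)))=-261589918 / 807525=-323.94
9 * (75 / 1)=675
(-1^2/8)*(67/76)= -67/608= -0.11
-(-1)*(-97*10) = -970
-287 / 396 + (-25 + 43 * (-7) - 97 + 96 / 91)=-15231329 / 36036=-422.67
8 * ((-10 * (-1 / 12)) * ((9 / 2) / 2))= 15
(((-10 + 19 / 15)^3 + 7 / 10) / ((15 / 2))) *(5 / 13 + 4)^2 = -1621415977 / 950625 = -1705.63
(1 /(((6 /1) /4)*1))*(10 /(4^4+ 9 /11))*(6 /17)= 88 /9605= 0.01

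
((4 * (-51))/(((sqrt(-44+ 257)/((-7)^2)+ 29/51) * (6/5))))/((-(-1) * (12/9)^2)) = -2716575435/11721824+ 97498485 * sqrt(213)/11721824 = -110.36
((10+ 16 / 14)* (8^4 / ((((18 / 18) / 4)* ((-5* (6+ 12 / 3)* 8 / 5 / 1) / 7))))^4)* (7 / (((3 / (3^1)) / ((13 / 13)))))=205914338626633728 / 625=329462941802613.96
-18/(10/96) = -864/5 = -172.80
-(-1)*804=804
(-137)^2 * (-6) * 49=-5518086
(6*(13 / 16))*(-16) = -78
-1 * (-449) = 449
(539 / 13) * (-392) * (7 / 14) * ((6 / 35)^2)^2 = -57024 / 8125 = -7.02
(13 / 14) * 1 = 0.93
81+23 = 104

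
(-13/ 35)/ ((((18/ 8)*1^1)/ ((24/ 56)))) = -52/ 735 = -0.07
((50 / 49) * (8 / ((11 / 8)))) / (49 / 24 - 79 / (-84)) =25600 / 12859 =1.99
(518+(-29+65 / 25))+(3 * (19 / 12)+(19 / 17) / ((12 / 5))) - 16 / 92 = 2912804 / 5865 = 496.64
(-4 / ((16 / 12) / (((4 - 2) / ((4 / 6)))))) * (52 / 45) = -10.40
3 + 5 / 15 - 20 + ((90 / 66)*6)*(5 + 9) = 3230 / 33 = 97.88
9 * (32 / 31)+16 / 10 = 1688 / 155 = 10.89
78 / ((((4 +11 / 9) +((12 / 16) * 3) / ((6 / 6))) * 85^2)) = 0.00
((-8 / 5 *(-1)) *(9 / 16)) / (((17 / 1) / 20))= 18 / 17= 1.06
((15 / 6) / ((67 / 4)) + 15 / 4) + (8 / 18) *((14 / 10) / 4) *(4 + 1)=11281 / 2412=4.68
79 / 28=2.82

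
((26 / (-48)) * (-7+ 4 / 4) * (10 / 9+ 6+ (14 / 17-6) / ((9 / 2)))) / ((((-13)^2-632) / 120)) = -39520 / 7871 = -5.02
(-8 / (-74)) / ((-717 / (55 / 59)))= -220 / 1565211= -0.00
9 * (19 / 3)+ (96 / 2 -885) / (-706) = 41079 / 706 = 58.19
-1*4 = -4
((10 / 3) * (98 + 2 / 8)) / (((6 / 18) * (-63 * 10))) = -131 / 84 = -1.56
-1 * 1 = -1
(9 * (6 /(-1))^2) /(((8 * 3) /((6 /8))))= 81 /8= 10.12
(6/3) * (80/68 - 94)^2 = 4980168/289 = 17232.42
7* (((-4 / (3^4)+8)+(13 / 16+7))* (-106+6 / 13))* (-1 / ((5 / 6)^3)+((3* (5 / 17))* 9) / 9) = 29380967371 / 2983500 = 9847.82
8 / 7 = 1.14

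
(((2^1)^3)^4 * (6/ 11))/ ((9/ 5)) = 40960/ 33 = 1241.21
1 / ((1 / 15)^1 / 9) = 135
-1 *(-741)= 741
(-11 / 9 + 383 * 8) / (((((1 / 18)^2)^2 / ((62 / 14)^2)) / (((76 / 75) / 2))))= 782746677792 / 245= 3194884399.15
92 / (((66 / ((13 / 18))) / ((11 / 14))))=299 / 378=0.79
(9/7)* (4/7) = 36/49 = 0.73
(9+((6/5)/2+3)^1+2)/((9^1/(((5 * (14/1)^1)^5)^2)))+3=41241386354000000027/9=4582376261555555558.56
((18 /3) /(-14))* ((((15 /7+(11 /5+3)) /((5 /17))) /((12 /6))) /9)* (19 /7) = -83011 /51450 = -1.61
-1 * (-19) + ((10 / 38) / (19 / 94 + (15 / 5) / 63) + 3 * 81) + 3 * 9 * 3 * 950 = 723254674 / 9367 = 77213.05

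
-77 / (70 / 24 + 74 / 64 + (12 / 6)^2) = -7392 / 775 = -9.54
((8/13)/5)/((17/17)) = 8/65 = 0.12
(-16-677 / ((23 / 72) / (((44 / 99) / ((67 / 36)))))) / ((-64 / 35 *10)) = 351995 / 12328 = 28.55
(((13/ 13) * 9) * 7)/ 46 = 63/ 46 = 1.37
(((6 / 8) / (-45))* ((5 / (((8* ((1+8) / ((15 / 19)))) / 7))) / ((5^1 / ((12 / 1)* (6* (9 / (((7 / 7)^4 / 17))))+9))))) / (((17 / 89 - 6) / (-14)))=-33.99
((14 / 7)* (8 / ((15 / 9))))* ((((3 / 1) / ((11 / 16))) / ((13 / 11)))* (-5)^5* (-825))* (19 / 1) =22572000000 / 13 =1736307692.31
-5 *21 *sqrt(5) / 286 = -105 *sqrt(5) / 286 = -0.82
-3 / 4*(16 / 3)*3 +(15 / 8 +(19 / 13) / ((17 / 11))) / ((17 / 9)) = -315789 / 30056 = -10.51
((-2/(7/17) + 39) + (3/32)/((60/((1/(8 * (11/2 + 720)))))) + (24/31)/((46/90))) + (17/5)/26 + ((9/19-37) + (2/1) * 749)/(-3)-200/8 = -436280580223051/915844826624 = -476.37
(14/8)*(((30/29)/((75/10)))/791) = 1/3277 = 0.00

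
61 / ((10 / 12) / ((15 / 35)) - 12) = -1098 / 181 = -6.07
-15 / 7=-2.14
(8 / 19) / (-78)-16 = -11860 / 741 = -16.01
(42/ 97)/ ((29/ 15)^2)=0.12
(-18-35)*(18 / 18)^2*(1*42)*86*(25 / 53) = -90300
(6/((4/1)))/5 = 3/10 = 0.30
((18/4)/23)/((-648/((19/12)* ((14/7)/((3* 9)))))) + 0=-19/536544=-0.00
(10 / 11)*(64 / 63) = 640 / 693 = 0.92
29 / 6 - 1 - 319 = -1891 / 6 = -315.17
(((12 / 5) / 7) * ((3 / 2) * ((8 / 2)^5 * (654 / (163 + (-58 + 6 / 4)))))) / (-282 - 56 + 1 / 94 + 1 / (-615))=-9.57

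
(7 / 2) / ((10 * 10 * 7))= 1 / 200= 0.00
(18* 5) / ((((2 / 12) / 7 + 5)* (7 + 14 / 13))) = 2.22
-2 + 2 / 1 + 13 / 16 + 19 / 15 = 499 / 240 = 2.08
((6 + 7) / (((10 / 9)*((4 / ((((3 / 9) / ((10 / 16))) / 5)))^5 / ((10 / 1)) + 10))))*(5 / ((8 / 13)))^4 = 0.01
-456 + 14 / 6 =-1361 / 3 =-453.67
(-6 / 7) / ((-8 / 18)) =27 / 14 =1.93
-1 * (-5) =5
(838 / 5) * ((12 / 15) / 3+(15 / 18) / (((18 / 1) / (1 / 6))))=372491 / 8100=45.99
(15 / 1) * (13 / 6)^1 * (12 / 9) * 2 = 260 / 3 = 86.67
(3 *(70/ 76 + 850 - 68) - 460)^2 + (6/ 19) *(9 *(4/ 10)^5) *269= 16098046355357/ 4512500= 3567434.10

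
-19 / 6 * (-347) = 6593 / 6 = 1098.83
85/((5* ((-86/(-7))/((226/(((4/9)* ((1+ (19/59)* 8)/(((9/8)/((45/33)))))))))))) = 235631781/1451680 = 162.32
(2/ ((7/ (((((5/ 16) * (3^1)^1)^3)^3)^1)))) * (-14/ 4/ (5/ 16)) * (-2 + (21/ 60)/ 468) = 3197291484375/ 893353197568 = 3.58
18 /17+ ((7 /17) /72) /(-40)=3049 /2880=1.06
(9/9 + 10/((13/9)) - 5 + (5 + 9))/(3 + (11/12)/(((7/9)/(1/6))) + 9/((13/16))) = 12320/10391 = 1.19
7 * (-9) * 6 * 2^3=-3024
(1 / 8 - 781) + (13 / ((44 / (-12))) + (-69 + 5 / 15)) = -853.09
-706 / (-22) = 353 / 11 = 32.09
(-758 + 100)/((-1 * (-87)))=-658/87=-7.56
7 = 7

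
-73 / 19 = -3.84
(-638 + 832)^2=37636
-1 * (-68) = 68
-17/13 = -1.31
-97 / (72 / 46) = -2231 / 36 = -61.97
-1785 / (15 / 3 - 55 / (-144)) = -51408 / 155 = -331.66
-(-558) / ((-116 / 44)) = -6138 / 29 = -211.66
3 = 3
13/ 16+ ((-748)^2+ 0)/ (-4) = -139875.19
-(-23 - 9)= 32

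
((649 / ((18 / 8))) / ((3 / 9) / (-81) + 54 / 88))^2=9511352066304 / 42471289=223947.81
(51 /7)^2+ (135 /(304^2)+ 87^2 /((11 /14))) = 482498925885 /49812224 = 9686.36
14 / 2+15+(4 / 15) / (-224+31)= 63686 / 2895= 22.00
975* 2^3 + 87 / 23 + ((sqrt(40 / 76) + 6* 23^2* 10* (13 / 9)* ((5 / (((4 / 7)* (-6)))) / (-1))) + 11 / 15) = sqrt(190) / 19 + 154554973 / 2070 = 74664.96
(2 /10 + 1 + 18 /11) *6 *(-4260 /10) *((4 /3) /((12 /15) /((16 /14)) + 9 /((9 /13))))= -1063296 /1507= -705.57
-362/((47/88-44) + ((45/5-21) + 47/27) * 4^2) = 860112/493291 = 1.74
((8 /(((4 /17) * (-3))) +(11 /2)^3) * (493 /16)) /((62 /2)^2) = 1834453 /369024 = 4.97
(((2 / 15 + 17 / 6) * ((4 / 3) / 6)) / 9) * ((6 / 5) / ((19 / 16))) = 2848 / 38475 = 0.07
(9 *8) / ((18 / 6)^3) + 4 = 20 / 3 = 6.67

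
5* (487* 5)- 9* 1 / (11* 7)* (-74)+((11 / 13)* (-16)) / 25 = 304882273 / 25025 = 12183.11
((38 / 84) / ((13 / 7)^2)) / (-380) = -7 / 20280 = -0.00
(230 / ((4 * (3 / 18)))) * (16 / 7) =5520 / 7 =788.57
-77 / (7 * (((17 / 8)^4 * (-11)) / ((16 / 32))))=2048 / 83521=0.02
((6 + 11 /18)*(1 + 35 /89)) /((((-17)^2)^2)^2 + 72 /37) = 272986 /206740523336589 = 0.00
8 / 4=2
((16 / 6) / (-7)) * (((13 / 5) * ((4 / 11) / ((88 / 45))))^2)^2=-62462907 / 3001024334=-0.02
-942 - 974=-1916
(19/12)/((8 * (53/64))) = 38/159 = 0.24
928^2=861184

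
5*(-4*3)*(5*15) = -4500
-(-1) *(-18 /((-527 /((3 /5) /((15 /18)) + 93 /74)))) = 32913 /487475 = 0.07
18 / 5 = 3.60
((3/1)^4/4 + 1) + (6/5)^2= 22.69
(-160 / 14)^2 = 6400 / 49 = 130.61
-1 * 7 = -7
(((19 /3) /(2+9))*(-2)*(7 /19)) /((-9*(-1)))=-14 /297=-0.05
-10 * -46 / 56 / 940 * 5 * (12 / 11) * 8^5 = 5652480 / 3619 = 1561.89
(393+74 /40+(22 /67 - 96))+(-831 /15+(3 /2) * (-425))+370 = -31787 /1340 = -23.72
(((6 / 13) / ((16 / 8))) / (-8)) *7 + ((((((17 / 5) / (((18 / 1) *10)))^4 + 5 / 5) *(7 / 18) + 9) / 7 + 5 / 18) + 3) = 4747047532600411 / 1074691800000000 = 4.42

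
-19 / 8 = -2.38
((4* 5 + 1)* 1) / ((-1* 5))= -21 / 5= -4.20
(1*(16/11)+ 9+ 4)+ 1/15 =2396/165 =14.52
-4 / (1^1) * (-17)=68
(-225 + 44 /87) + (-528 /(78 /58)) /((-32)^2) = -16277545 /72384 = -224.88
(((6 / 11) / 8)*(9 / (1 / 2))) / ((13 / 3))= 81 / 286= 0.28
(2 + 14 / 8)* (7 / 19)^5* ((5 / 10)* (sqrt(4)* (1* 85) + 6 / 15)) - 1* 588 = -2901152751 / 4952198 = -585.83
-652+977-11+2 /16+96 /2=2897 /8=362.12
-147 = -147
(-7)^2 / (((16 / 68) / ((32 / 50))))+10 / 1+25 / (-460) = 329419 / 2300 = 143.23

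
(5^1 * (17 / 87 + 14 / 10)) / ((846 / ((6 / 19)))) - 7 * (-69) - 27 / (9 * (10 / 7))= 1120854997 / 2330730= 480.90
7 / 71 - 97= -6880 / 71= -96.90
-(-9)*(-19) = -171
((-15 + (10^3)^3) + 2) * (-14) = -13999999818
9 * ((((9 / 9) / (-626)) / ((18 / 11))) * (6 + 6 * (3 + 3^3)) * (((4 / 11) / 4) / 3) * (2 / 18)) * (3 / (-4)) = 31 / 7512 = 0.00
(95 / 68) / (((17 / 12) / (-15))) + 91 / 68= -13.45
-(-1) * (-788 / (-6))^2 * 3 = 155236 / 3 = 51745.33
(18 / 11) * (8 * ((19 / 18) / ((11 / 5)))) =760 / 121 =6.28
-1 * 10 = -10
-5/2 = -2.50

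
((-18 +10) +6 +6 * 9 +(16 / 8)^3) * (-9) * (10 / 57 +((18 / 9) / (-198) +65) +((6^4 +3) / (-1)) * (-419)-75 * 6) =-61384121220 / 209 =-293703929.28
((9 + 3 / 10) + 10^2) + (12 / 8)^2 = 2231 / 20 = 111.55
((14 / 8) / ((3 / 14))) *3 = 24.50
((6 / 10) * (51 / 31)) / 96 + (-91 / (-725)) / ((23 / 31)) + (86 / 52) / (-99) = 3464836979 / 21289039200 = 0.16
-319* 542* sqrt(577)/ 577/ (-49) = 172898* sqrt(577)/ 28273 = 146.89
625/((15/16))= 2000/3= 666.67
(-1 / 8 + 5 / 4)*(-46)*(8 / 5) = -414 / 5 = -82.80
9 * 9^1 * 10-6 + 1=805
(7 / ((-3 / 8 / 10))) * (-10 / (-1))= -5600 / 3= -1866.67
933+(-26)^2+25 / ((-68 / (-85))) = 6561 / 4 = 1640.25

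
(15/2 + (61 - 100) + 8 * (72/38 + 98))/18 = 29171/684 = 42.65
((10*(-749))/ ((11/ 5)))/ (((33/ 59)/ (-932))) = 2059300600/ 363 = 5673004.41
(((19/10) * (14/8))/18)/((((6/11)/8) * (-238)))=-209/18360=-0.01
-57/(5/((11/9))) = -209/15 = -13.93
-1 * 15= -15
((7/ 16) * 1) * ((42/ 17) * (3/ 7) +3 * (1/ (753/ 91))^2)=24799817/ 51408816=0.48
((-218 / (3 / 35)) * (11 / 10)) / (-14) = 1199 / 6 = 199.83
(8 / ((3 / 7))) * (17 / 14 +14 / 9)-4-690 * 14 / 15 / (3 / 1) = -4508 / 27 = -166.96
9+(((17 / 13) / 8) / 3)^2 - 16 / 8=681697 / 97344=7.00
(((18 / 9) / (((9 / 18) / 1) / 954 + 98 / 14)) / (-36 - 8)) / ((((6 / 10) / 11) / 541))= -860190 / 13357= -64.40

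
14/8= 7/4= 1.75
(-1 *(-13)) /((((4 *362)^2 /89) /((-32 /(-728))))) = 89 /3669232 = 0.00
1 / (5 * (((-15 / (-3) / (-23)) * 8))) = -23 / 200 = -0.12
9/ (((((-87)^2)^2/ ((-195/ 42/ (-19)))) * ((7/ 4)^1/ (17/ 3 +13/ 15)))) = 52/ 362835153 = 0.00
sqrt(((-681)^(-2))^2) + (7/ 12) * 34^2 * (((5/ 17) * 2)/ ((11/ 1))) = 183958541/ 5101371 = 36.06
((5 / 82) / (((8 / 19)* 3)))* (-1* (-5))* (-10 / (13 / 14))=-16625 / 6396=-2.60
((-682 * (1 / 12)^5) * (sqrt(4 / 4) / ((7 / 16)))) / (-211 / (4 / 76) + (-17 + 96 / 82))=13981 / 8982259776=0.00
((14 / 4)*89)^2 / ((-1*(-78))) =388129 / 312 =1244.00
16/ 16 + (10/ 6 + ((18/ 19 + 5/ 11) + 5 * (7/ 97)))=269392/ 60819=4.43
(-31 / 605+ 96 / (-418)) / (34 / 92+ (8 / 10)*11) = -148534 / 4848591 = -0.03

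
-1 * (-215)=215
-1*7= -7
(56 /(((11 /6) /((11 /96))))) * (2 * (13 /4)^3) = 15379 /64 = 240.30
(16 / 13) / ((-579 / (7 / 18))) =-56 / 67743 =-0.00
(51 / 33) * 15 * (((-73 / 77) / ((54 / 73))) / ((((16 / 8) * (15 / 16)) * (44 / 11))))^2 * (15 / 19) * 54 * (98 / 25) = 1931080388 / 17070075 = 113.13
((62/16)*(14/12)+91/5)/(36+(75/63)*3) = 38171/66480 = 0.57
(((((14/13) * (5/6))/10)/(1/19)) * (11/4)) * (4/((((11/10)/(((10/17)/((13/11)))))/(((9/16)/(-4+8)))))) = 109725/91936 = 1.19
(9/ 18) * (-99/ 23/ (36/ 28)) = -77/ 46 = -1.67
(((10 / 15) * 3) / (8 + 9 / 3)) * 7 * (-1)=-14 / 11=-1.27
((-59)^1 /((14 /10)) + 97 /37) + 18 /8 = -37.27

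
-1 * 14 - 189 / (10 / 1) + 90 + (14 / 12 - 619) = -8411 / 15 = -560.73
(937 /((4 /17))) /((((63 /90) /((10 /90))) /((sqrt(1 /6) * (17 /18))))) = 243.72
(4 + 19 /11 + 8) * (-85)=-12835 /11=-1166.82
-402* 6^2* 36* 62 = -32301504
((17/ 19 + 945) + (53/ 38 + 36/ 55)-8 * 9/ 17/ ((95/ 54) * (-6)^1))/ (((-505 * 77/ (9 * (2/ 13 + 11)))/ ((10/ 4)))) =-8794318527/ 1436847412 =-6.12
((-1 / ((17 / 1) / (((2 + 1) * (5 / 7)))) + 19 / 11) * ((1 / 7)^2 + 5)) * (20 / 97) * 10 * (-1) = -16.57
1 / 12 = 0.08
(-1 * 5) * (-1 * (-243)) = -1215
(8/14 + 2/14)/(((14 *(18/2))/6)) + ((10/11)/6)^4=2007160/58110129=0.03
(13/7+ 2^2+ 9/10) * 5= 473/14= 33.79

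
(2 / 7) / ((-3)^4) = 2 / 567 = 0.00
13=13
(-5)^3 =-125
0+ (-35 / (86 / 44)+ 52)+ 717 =32297 / 43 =751.09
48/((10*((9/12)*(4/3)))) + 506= 2554/5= 510.80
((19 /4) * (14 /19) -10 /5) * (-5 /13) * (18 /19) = -135 /247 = -0.55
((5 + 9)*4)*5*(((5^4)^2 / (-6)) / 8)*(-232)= 1585937500 / 3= 528645833.33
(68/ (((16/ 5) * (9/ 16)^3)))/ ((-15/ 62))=-1079296/ 2187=-493.51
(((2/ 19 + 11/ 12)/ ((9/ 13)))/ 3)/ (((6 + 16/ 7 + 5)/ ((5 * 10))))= 530075/ 286254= 1.85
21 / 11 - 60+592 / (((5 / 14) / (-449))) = -40937627 / 55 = -744320.49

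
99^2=9801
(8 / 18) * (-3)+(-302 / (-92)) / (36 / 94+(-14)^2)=-1677029 / 1273740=-1.32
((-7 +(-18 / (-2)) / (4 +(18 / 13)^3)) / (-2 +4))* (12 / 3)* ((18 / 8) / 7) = -743103 / 204680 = -3.63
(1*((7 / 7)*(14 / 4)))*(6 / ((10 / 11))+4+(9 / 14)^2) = 10793 / 280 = 38.55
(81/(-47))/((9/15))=-135/47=-2.87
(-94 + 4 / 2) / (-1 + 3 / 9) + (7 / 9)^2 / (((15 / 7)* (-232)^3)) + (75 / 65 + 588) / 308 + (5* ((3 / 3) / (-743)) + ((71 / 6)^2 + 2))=3181342302965509271 / 11284001204636160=281.93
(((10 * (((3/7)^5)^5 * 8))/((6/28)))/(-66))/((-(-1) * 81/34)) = -3161351190240/2107393545186230558411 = -0.00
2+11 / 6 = 23 / 6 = 3.83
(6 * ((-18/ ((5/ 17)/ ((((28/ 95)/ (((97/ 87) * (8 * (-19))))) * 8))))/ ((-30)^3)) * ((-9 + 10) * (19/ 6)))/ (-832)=0.00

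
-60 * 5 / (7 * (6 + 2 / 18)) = -540 / 77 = -7.01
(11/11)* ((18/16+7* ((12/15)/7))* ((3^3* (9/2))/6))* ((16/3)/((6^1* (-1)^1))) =-693/20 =-34.65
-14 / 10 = -7 / 5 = -1.40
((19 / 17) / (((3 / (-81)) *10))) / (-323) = 27 / 2890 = 0.01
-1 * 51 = -51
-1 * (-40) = 40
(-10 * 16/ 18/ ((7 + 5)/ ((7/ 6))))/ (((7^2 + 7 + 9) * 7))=-2/ 1053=-0.00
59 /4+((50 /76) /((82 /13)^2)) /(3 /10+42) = 199280687 /13510197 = 14.75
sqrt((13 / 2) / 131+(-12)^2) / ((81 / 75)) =25 * sqrt(9888142) / 7074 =11.11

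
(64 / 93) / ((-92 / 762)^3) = -147483576 / 377177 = -391.02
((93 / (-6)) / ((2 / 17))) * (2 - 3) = 527 / 4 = 131.75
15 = 15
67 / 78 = 0.86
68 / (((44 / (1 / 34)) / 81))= 81 / 22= 3.68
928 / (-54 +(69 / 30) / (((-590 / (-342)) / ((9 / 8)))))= -21900800 / 1239003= -17.68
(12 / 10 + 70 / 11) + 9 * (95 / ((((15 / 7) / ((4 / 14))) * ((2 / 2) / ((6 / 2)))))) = 19226 / 55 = 349.56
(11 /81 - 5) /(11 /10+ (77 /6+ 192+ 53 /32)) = -63040 /2690361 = -0.02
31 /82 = 0.38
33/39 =11/13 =0.85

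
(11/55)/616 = 0.00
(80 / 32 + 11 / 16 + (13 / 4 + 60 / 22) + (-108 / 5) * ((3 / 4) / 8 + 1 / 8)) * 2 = 3907 / 440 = 8.88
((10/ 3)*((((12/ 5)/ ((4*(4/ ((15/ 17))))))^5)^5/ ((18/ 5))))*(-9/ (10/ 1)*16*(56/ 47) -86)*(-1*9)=853102108707151492988645895/ 8981352844157889871436536077113660239557689344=0.00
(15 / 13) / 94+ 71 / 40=43681 / 24440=1.79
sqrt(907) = 30.12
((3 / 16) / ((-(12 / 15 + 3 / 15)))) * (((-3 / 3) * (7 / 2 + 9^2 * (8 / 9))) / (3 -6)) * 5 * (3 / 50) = -453 / 320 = -1.42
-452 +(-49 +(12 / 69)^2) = -265013 / 529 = -500.97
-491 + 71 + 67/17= -7073/17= -416.06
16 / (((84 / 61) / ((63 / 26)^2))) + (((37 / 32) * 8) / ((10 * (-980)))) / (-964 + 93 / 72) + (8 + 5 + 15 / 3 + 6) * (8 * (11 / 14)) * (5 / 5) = 4191637493259 / 19133250500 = 219.08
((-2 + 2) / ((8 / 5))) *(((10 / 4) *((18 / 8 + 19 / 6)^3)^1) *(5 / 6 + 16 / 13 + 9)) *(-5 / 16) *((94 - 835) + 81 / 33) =0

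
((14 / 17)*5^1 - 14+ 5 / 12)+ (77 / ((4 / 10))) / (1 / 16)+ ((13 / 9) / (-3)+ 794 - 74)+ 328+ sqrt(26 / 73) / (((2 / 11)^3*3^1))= 1331*sqrt(1898) / 1752+ 7560745 / 1836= 4151.15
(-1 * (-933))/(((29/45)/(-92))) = -3862620/29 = -133193.79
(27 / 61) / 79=27 / 4819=0.01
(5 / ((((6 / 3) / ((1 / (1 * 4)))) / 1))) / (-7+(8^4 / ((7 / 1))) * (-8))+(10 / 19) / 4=655675 / 4988184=0.13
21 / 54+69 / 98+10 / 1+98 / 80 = 217289 / 17640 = 12.32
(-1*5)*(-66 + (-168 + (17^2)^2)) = -416435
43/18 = 2.39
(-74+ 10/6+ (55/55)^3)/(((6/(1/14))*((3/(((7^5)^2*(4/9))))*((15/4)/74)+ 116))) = -2556158881808/349166525391549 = -0.01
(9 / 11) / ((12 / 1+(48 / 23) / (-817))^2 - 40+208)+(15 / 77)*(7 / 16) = 6450900891 / 73430719696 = 0.09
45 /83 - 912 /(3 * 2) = -12571 /83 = -151.46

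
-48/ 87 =-16/ 29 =-0.55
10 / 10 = 1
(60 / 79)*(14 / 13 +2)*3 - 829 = -844183 / 1027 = -821.99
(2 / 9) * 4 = 8 / 9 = 0.89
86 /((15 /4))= 344 /15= 22.93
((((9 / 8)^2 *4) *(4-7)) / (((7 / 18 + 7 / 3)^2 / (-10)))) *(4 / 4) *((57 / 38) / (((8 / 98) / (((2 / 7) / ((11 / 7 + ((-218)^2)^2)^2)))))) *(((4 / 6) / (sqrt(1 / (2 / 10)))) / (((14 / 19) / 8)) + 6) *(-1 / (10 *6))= -6561 / 3110452278844479717232-13851 *sqrt(5) / 27216457439889197525780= -0.00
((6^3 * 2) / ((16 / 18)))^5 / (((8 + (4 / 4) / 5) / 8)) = 1084529420087040 / 41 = 26451937075293.66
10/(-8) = -5/4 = -1.25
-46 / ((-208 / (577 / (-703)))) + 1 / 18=-82883 / 658008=-0.13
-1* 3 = -3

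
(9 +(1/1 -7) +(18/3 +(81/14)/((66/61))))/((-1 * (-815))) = 4419/251020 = 0.02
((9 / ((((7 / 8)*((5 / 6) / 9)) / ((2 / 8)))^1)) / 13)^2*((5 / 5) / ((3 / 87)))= 132.35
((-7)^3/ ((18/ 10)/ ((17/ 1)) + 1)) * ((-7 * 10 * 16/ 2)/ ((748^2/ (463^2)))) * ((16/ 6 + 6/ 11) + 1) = 1788582392275/ 6380814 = 280306.30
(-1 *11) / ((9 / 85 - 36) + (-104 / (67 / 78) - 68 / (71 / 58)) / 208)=115642670 / 386280907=0.30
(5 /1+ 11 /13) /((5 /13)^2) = 988 /25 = 39.52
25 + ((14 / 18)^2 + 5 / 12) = 8431 / 324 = 26.02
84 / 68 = 21 / 17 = 1.24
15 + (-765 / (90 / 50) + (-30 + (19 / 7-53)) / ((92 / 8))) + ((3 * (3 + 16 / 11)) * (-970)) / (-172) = -52030269 / 152306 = -341.62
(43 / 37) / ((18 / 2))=43 / 333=0.13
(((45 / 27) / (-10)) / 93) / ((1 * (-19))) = 1 / 10602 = 0.00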